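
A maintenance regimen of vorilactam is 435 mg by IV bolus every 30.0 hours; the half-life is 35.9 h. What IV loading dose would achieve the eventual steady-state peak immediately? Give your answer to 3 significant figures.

k = ln 2 / 35.9 = 0.01931 h⁻¹
Accumulation ratio R = 1 / (1 − e^(−kτ)) = 1 / (1 − e^(−0.01931×30.0)) = 1 / (1 − 0.5603) = 2.274
Loading dose = maintenance dose × R = 435 × 2.274 ≈ 989 mg

989 mg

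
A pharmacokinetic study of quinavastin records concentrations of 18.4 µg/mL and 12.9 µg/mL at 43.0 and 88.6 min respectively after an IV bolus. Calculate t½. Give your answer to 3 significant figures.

89.0 minutes

k = ln(C₁/C₂) / (t₂ − t₁) = ln(18.4/12.9) / (88.6 − 43.0)
  = 0.3551 / 45.60 = 0.007788 min⁻¹
t½ = ln 2 / k = ln 2 / 0.007788 ≈ 89.0 minutes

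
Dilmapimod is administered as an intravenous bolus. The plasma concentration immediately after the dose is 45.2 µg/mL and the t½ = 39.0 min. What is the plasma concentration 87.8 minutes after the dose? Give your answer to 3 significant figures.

k = ln 2 / 39.0 = 0.01777 min⁻¹
87.8 min is 2.251 half-lives, so C = 45.2 × (1/2)^2.251 = 45.2 × 0.2100 ≈ 9.49 µg/mL

9.49 µg/mL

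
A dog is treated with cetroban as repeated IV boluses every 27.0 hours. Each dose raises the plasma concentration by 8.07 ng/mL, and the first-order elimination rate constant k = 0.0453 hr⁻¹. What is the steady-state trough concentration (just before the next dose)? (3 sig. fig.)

3.37 ng/mL

Fraction remaining after one interval: e^(−kτ) = e^(−0.04530 × 27.0) = 0.2943
R = 1 / (1 − 0.2943) = 1.417
Css,max = 8.07 × 1.417 = 11.44 ng/mL
Css,min = Css,max × e^(−kτ) = 11.44 × 0.2943 ≈ 3.37 ng/mL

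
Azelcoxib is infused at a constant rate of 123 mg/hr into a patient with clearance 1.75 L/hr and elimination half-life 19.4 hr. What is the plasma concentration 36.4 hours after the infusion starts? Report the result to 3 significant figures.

Css = rate / CL = 123 / 1.75 = 70.29 µg/mL
k = ln 2 / 19.4 = 0.03573 hr⁻¹
C(t) = Css (1 − e^(−kt)) = 70.29 × (1 − e^(−1.301)) = 70.29 × 0.7276 ≈ 51.1 µg/mL

51.1 µg/mL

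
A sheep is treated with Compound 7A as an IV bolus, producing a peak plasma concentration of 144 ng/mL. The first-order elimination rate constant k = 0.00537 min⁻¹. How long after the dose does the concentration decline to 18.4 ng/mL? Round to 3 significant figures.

C(t) = C₀ e^(−kt)  ⇒  t = ln(C₀/C) / k
t = ln(144/18.4) / 0.005370 = 2.057 / 0.005370 ≈ 383 minutes

383 minutes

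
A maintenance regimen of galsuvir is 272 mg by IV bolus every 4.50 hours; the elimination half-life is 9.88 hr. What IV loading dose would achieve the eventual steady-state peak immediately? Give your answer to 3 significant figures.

1000 mg

k = ln 2 / 9.88 = 0.07016 hr⁻¹
Accumulation ratio R = 1 / (1 − e^(−kτ)) = 1 / (1 − e^(−0.07016×4.50)) = 1 / (1 − 0.7293) = 3.694
Loading dose = maintenance dose × R = 272 × 3.694 ≈ 1000 mg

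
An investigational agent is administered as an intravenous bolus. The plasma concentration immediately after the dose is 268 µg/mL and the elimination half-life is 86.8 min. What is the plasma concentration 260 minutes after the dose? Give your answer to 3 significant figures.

33.6 µg/mL

k = ln 2 / 86.8 = 0.007986 min⁻¹
C(t) = C₀ e^(−kt) = 268 × e^(−0.007986 × 260) = 268 × e^(−2.076) = 268 × 0.1254 ≈ 33.6 µg/mL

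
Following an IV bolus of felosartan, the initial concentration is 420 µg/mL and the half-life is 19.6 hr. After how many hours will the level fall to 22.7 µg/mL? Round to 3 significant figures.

82.5 hours

k = ln 2 / 19.6 = 0.03536 hr⁻¹
C(t) = C₀ e^(−kt)  ⇒  t = ln(C₀/C) / k
t = ln(420/22.7) / 0.03536 = 2.918 / 0.03536 ≈ 82.5 hours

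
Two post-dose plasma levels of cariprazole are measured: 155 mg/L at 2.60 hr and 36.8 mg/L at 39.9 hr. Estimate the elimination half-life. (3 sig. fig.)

k = ln(C₁/C₂) / (t₂ − t₁) = ln(155/36.8) / (39.9 − 2.60)
  = 1.438 / 37.30 = 0.03855 hr⁻¹
t½ = ln 2 / k = ln 2 / 0.03855 ≈ 18.0 hours

18.0 hours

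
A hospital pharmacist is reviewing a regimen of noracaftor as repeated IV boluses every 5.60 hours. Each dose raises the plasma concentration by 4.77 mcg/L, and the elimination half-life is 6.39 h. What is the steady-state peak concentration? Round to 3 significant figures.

k = ln 2 / 6.39 = 0.1085 h⁻¹
Fraction remaining after one interval: e^(−kτ) = e^(−0.1085 × 5.60) = 0.5447
R = 1 / (1 − 0.5447) = 2.197
Css,max = 4.77 × 2.197 ≈ 10.5 mcg/L

10.5 mcg/L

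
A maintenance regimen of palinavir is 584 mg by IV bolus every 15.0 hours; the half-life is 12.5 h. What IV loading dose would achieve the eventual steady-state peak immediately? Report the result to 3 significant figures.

k = ln 2 / 12.5 = 0.05545 h⁻¹
Accumulation ratio R = 1 / (1 − e^(−kτ)) = 1 / (1 − e^(−0.05545×15.0)) = 1 / (1 − 0.4353) = 1.771
Loading dose = maintenance dose × R = 584 × 1.771 ≈ 1030 mg

1030 mg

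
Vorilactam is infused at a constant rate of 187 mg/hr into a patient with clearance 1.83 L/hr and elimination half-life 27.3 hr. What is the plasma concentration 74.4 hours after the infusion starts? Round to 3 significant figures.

Css = rate / CL = 187 / 1.83 = 102.2 mg/L
k = ln 2 / 27.3 = 0.02539 hr⁻¹
C(t) = Css (1 − e^(−kt)) = 102.2 × (1 − e^(−1.889)) = 102.2 × 0.8488 ≈ 86.7 mg/L

86.7 mg/L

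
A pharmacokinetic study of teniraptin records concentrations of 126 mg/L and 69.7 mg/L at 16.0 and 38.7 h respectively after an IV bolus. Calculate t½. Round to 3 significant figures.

k = ln(C₁/C₂) / (t₂ − t₁) = ln(126/69.7) / (38.7 − 16.0)
  = 0.5921 / 22.70 = 0.02608 h⁻¹
t½ = ln 2 / k = ln 2 / 0.02608 ≈ 26.6 hours

26.6 hours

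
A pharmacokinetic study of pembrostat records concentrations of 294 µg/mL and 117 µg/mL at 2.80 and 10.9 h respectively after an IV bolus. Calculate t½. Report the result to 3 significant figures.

k = ln(C₁/C₂) / (t₂ − t₁) = ln(294/117) / (10.9 − 2.80)
  = 0.9214 / 8.100 = 0.1138 h⁻¹
t½ = ln 2 / k = ln 2 / 0.1138 ≈ 6.09 hours

6.09 hours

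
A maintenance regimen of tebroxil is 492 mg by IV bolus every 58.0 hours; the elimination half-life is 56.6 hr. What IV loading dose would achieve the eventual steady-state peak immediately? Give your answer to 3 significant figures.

k = ln 2 / 56.6 = 0.01225 hr⁻¹
Accumulation ratio R = 1 / (1 − e^(−kτ)) = 1 / (1 − e^(−0.01225×58.0)) = 1 / (1 − 0.4915) = 1.967
Loading dose = maintenance dose × R = 492 × 1.967 ≈ 968 mg

968 mg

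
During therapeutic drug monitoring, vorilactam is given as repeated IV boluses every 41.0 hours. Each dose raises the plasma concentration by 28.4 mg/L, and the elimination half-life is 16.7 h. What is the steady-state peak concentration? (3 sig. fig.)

34.7 mg/L

k = ln 2 / 16.7 = 0.04151 h⁻¹
Fraction remaining after one interval: e^(−kτ) = e^(−0.04151 × 41.0) = 0.1824
R = 1 / (1 − 0.1824) = 1.223
Css,max = 28.4 × 1.223 ≈ 34.7 mg/L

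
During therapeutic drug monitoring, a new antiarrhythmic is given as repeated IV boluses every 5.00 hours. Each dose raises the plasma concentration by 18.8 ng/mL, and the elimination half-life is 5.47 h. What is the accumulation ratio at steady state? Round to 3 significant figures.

k = ln 2 / 5.47 = 0.1267 h⁻¹
Fraction remaining after one interval: e^(−kτ) = e^(−0.1267 × 5.00) = 0.5307
R = 1 / (1 − 0.5307) = 1 / 0.4693 ≈ 2.13

2.13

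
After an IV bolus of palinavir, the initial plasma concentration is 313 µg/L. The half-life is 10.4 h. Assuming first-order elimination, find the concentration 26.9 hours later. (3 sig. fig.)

52.1 µg/L

k = ln 2 / 10.4 = 0.06665 h⁻¹
26.9 h is 2.587 half-lives, so C = 313 × (1/2)^2.587 = 313 × 0.1665 ≈ 52.1 µg/L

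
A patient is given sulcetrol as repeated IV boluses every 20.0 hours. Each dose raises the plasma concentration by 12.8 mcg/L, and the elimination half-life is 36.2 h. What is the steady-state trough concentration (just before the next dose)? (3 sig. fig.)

k = ln 2 / 36.2 = 0.01915 h⁻¹
Fraction remaining after one interval: e^(−kτ) = e^(−0.01915 × 20.0) = 0.6818
R = 1 / (1 − 0.6818) = 3.143
Css,max = 12.8 × 3.143 = 40.23 mcg/L
Css,min = Css,max × e^(−kτ) = 40.23 × 0.6818 ≈ 27.4 mcg/L

27.4 mcg/L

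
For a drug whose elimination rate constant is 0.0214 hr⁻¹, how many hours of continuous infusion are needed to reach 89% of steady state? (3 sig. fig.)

103 hours

f = 1 − e^(−kt)  ⇒  t = −ln(1 − f) / k
t = −ln(1 − 0.89) / 0.02140 = 2.207 / 0.02140 ≈ 103 hours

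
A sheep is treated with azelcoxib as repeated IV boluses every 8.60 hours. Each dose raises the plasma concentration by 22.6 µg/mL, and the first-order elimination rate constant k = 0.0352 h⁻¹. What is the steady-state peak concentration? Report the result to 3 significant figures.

Fraction remaining after one interval: e^(−kτ) = e^(−0.03520 × 8.60) = 0.7388
R = 1 / (1 − 0.7388) = 3.829
Css,max = 22.6 × 3.829 ≈ 86.5 µg/mL

86.5 µg/mL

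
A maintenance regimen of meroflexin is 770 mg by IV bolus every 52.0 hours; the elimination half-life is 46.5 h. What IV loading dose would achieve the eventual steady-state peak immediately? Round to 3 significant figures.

k = ln 2 / 46.5 = 0.01491 h⁻¹
Accumulation ratio R = 1 / (1 − e^(−kτ)) = 1 / (1 − e^(−0.01491×52.0)) = 1 / (1 − 0.4606) = 1.854
Loading dose = maintenance dose × R = 770 × 1.854 ≈ 1430 mg

1430 mg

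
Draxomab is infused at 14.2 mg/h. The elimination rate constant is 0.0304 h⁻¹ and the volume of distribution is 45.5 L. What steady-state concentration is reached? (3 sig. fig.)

CL = k · V = 0.0304 × 45.5 = 1.383 L/h
Css = rate / CL = 14.2 / 1.383 ≈ 10.3 µg/mL

10.3 µg/mL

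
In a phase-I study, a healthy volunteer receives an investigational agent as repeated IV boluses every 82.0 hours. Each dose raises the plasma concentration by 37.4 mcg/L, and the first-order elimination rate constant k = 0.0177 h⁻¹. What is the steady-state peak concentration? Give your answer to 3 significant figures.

48.8 mcg/L

Fraction remaining after one interval: e^(−kτ) = e^(−0.01770 × 82.0) = 0.2342
R = 1 / (1 − 0.2342) = 1.306
Css,max = 37.4 × 1.306 ≈ 48.8 mcg/L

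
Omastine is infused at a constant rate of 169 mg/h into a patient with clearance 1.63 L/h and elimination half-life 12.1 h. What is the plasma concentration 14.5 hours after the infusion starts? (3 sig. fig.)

Css = rate / CL = 169 / 1.63 = 103.7 mg/L
k = ln 2 / 12.1 = 0.05728 h⁻¹
C(t) = Css (1 − e^(−kt)) = 103.7 × (1 − e^(−0.8306)) = 103.7 × 0.5642 ≈ 58.5 mg/L

58.5 mg/L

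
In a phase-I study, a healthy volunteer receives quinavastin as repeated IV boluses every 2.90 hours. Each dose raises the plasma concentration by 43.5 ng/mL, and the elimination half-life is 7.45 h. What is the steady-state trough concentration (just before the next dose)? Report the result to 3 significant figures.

140 ng/mL

k = ln 2 / 7.45 = 0.09304 h⁻¹
Fraction remaining after one interval: e^(−kτ) = e^(−0.09304 × 2.90) = 0.7635
R = 1 / (1 − 0.7635) = 4.229
Css,max = 43.5 × 4.229 = 183.9 ng/mL
Css,min = Css,max × e^(−kτ) = 183.9 × 0.7635 ≈ 140 ng/mL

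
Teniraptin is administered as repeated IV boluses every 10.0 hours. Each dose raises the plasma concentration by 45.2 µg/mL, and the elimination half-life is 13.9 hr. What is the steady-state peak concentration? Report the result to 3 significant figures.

115 µg/mL

k = ln 2 / 13.9 = 0.04987 hr⁻¹
Fraction remaining after one interval: e^(−kτ) = e^(−0.04987 × 10.0) = 0.6073
R = 1 / (1 − 0.6073) = 2.547
Css,max = 45.2 × 2.547 ≈ 115 µg/mL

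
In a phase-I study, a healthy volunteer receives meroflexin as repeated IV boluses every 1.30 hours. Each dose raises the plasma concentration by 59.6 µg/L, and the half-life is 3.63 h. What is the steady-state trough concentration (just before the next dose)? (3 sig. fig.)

k = ln 2 / 3.63 = 0.1909 h⁻¹
Fraction remaining after one interval: e^(−kτ) = e^(−0.1909 × 1.30) = 0.7802
R = 1 / (1 − 0.7802) = 4.549
Css,max = 59.6 × 4.549 = 271.1 µg/L
Css,min = Css,max × e^(−kτ) = 271.1 × 0.7802 ≈ 212 µg/L

212 µg/L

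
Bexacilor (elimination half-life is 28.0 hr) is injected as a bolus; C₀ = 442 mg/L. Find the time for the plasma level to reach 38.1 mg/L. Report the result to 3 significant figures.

k = ln 2 / 28.0 = 0.02476 hr⁻¹
C(t) = C₀ e^(−kt)  ⇒  t = ln(C₀/C) / k
t = ln(442/38.1) / 0.02476 = 2.451 / 0.02476 ≈ 99.0 hours

99.0 hours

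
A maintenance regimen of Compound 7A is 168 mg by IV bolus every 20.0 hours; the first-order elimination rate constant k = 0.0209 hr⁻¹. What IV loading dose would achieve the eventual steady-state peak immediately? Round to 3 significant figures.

Accumulation ratio R = 1 / (1 − e^(−kτ)) = 1 / (1 − e^(−0.02090×20.0)) = 1 / (1 − 0.6584) = 2.927
Loading dose = maintenance dose × R = 168 × 2.927 ≈ 492 mg

492 mg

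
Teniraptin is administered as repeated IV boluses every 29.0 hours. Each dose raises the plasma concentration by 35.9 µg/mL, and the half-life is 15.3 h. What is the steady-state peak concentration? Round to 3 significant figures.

k = ln 2 / 15.3 = 0.04530 h⁻¹
Fraction remaining after one interval: e^(−kτ) = e^(−0.04530 × 29.0) = 0.2688
R = 1 / (1 − 0.2688) = 1.368
Css,max = 35.9 × 1.368 ≈ 49.1 µg/mL

49.1 µg/mL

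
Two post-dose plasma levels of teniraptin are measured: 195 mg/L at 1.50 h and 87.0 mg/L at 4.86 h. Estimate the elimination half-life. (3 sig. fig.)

2.89 hours

k = ln(C₁/C₂) / (t₂ − t₁) = ln(195/87.0) / (4.86 − 1.50)
  = 0.8071 / 3.360 = 0.2402 h⁻¹
t½ = ln 2 / k = ln 2 / 0.2402 ≈ 2.89 hours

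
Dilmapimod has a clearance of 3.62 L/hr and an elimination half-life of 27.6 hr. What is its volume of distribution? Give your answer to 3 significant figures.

k = ln 2 / t½ = ln 2 / 27.6 = 0.02511 hr⁻¹
V = CL / k = 3.62 / 0.02511 ≈ 144 L

144 L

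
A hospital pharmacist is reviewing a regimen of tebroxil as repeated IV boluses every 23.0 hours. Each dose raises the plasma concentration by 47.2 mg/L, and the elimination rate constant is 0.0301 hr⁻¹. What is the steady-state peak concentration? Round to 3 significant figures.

94.5 mg/L

Fraction remaining after one interval: e^(−kτ) = e^(−0.03010 × 23.0) = 0.5004
R = 1 / (1 − 0.5004) = 2.002
Css,max = 47.2 × 2.002 ≈ 94.5 mg/L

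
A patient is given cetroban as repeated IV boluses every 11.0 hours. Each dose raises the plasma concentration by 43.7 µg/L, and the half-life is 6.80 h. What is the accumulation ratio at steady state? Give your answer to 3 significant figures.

k = ln 2 / 6.80 = 0.1019 h⁻¹
Fraction remaining after one interval: e^(−kτ) = e^(−0.1019 × 11.0) = 0.3259
R = 1 / (1 − 0.3259) = 1 / 0.6741 ≈ 1.48

1.48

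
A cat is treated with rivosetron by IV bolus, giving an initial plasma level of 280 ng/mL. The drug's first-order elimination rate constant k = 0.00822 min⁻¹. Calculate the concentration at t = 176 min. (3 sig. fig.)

C(t) = C₀ e^(−kt) = 280 × e^(−0.008220 × 176) = 280 × e^(−1.447) = 280 × 0.2353 ≈ 65.9 ng/mL

65.9 ng/mL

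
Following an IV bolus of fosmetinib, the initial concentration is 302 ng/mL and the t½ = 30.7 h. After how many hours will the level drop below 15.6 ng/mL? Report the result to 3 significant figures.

131 hours

k = ln 2 / 30.7 = 0.02258 h⁻¹
C(t) = C₀ e^(−kt)  ⇒  t = ln(C₀/C) / k
t = ln(302/15.6) / 0.02258 = 2.963 / 0.02258 ≈ 131 hours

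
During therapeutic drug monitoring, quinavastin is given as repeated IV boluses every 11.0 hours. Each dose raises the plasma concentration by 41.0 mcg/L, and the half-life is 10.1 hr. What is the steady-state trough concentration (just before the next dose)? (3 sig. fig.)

36.4 mcg/L

k = ln 2 / 10.1 = 0.06863 hr⁻¹
Fraction remaining after one interval: e^(−kτ) = e^(−0.06863 × 11.0) = 0.4701
R = 1 / (1 − 0.4701) = 1.887
Css,max = 41.0 × 1.887 = 77.37 mcg/L
Css,min = Css,max × e^(−kτ) = 77.37 × 0.4701 ≈ 36.4 mcg/L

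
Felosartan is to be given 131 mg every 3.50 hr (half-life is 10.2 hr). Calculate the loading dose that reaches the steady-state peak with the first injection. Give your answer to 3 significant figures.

k = ln 2 / 10.2 = 0.06796 hr⁻¹
Accumulation ratio R = 1 / (1 − e^(−kτ)) = 1 / (1 − e^(−0.06796×3.50)) = 1 / (1 − 0.7883) = 4.724
Loading dose = maintenance dose × R = 131 × 4.724 ≈ 619 mg

619 mg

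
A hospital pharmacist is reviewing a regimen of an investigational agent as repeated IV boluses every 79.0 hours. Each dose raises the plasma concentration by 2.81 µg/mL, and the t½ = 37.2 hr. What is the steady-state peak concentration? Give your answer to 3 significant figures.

k = ln 2 / 37.2 = 0.01863 hr⁻¹
Fraction remaining after one interval: e^(−kτ) = e^(−0.01863 × 79.0) = 0.2295
R = 1 / (1 − 0.2295) = 1.298
Css,max = 2.81 × 1.298 ≈ 3.65 µg/mL

3.65 µg/mL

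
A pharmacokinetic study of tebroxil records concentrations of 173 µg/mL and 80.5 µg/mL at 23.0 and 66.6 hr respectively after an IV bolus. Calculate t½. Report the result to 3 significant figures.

39.5 hours

k = ln(C₁/C₂) / (t₂ − t₁) = ln(173/80.5) / (66.6 − 23.0)
  = 0.7650 / 43.60 = 0.01755 hr⁻¹
t½ = ln 2 / k = ln 2 / 0.01755 ≈ 39.5 hours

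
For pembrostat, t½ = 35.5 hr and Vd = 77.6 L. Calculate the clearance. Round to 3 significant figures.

k = ln 2 / t½ = ln 2 / 35.5 = 0.01953 hr⁻¹
CL = k · V = 0.01953 × 77.6 ≈ 1.52 L/hr

1.52 L/hr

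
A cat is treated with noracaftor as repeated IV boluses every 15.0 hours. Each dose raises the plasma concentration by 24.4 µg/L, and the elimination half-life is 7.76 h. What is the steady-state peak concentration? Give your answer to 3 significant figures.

33.1 µg/L

k = ln 2 / 7.76 = 0.08932 h⁻¹
Fraction remaining after one interval: e^(−kτ) = e^(−0.08932 × 15.0) = 0.2619
R = 1 / (1 − 0.2619) = 1.355
Css,max = 24.4 × 1.355 ≈ 33.1 µg/L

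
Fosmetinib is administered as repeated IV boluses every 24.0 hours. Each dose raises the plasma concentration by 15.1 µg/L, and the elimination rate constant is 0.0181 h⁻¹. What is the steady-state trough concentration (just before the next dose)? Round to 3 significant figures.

27.8 µg/L

Fraction remaining after one interval: e^(−kτ) = e^(−0.01810 × 24.0) = 0.6477
R = 1 / (1 − 0.6477) = 2.838
Css,max = 15.1 × 2.838 = 42.86 µg/L
Css,min = Css,max × e^(−kτ) = 42.86 × 0.6477 ≈ 27.8 µg/L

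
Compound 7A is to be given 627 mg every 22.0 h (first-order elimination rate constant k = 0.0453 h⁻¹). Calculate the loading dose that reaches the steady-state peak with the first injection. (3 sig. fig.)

Accumulation ratio R = 1 / (1 − e^(−kτ)) = 1 / (1 − e^(−0.04530×22.0)) = 1 / (1 − 0.3691) = 1.585
Loading dose = maintenance dose × R = 627 × 1.585 ≈ 994 mg

994 mg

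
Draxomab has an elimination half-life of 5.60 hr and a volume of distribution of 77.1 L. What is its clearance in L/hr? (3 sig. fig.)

9.54 L/hr

k = ln 2 / t½ = ln 2 / 5.60 = 0.1238 hr⁻¹
CL = k · V = 0.1238 × 77.1 ≈ 9.54 L/hr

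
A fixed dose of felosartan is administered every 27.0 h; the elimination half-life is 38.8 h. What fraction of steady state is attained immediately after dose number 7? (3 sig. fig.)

k = ln 2 / 38.8 = 0.01786 h⁻¹
f_n = 1 − e^(−nkτ) = 1 − e^(−7 × 0.01786 × 27.0) = 1 − e^(−3.376) = 1 − 0.03417 ≈ 0.966

0.966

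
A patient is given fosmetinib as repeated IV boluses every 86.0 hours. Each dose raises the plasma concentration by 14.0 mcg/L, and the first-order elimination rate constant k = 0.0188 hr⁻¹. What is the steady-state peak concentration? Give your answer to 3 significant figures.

17.5 mcg/L

Fraction remaining after one interval: e^(−kτ) = e^(−0.01880 × 86.0) = 0.1985
R = 1 / (1 − 0.1985) = 1.248
Css,max = 14.0 × 1.248 ≈ 17.5 mcg/L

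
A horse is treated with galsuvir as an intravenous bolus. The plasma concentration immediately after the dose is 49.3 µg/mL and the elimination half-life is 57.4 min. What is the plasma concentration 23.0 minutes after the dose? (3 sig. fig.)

37.3 µg/mL

k = ln 2 / 57.4 = 0.01208 min⁻¹
23.0 min is 0.4007 half-lives, so C = 49.3 × (1/2)^0.4007 = 49.3 × 0.7575 ≈ 37.3 µg/mL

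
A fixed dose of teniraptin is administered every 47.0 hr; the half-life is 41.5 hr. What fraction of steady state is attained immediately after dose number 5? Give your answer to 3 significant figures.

k = ln 2 / 41.5 = 0.01670 hr⁻¹
f_n = 1 − e^(−nkτ) = 1 − e^(−5 × 0.01670 × 47.0) = 1 − e^(−3.925) = 1 − 0.01974 ≈ 0.980

0.980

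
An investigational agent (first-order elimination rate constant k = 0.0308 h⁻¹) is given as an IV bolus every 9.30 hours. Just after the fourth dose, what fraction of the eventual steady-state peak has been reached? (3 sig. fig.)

0.682

f_n = 1 − e^(−nkτ) = 1 − e^(−4 × 0.03080 × 9.30) = 1 − e^(−1.146) = 1 − 0.3180 ≈ 0.682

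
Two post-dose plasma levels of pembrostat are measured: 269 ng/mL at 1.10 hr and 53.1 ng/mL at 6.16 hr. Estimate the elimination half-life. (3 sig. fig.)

2.16 hours

k = ln(C₁/C₂) / (t₂ − t₁) = ln(269/53.1) / (6.16 − 1.10)
  = 1.623 / 5.060 = 0.3207 hr⁻¹
t½ = ln 2 / k = ln 2 / 0.3207 ≈ 2.16 hours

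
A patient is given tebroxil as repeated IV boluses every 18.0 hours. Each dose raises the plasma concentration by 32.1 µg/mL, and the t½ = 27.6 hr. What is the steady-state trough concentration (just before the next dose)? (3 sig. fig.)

k = ln 2 / 27.6 = 0.02511 hr⁻¹
Fraction remaining after one interval: e^(−kτ) = e^(−0.02511 × 18.0) = 0.6363
R = 1 / (1 − 0.6363) = 2.750
Css,max = 32.1 × 2.750 = 88.26 µg/mL
Css,min = Css,max × e^(−kτ) = 88.26 × 0.6363 ≈ 56.2 µg/mL

56.2 µg/mL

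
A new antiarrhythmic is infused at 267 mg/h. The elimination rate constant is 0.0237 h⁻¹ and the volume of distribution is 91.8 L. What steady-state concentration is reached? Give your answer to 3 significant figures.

123 mg/L

CL = k · V = 0.0237 × 91.8 = 2.176 L/h
Css = rate / CL = 267 / 2.176 ≈ 123 mg/L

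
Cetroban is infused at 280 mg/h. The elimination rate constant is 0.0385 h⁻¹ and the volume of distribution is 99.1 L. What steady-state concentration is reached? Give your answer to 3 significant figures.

CL = k · V = 0.0385 × 99.1 = 3.815 L/h
Css = rate / CL = 280 / 3.815 ≈ 73.4 µg/mL

73.4 µg/mL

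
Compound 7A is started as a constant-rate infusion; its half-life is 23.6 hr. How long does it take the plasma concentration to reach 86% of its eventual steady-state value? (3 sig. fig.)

66.9 hours

k = ln 2 / 23.6 = 0.02937 hr⁻¹
f = 1 − e^(−kt)  ⇒  t = −ln(1 − f) / k
t = −ln(1 − 0.86) / 0.02937 = 1.966 / 0.02937 ≈ 66.9 hours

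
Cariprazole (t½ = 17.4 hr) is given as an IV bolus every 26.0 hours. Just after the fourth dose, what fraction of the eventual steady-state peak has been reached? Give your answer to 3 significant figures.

0.984

k = ln 2 / 17.4 = 0.03984 hr⁻¹
f_n = 1 − e^(−nkτ) = 1 − e^(−4 × 0.03984 × 26.0) = 1 − e^(−4.143) = 1 − 0.01588 ≈ 0.984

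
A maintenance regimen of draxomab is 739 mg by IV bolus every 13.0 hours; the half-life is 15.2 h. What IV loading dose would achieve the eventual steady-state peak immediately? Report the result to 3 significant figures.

k = ln 2 / 15.2 = 0.04560 h⁻¹
Accumulation ratio R = 1 / (1 − e^(−kτ)) = 1 / (1 − e^(−0.04560×13.0)) = 1 / (1 − 0.5528) = 2.236
Loading dose = maintenance dose × R = 739 × 2.236 ≈ 1650 mg

1650 mg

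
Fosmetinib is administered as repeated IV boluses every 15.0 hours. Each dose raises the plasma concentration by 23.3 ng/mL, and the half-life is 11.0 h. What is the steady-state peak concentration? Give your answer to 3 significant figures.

k = ln 2 / 11.0 = 0.06301 h⁻¹
Fraction remaining after one interval: e^(−kτ) = e^(−0.06301 × 15.0) = 0.3886
R = 1 / (1 − 0.3886) = 1.636
Css,max = 23.3 × 1.636 ≈ 38.1 ng/mL

38.1 ng/mL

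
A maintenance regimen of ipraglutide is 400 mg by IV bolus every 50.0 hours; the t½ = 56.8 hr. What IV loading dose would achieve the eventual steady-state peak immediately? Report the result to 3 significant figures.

876 mg

k = ln 2 / 56.8 = 0.01220 hr⁻¹
Accumulation ratio R = 1 / (1 − e^(−kτ)) = 1 / (1 − e^(−0.01220×50.0)) = 1 / (1 − 0.5433) = 2.189
Loading dose = maintenance dose × R = 400 × 2.189 ≈ 876 mg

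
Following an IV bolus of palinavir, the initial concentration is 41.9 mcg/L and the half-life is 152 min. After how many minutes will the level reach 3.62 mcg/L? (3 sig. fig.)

k = ln 2 / 152 = 0.004560 min⁻¹
C(t) = C₀ e^(−kt)  ⇒  t = ln(C₀/C) / k
t = ln(41.9/3.62) / 0.004560 = 2.449 / 0.004560 ≈ 537 minutes

537 minutes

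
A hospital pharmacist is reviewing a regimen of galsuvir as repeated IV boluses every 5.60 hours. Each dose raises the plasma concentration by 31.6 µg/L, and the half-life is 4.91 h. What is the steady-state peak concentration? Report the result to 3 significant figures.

57.8 µg/L

k = ln 2 / 4.91 = 0.1412 h⁻¹
Fraction remaining after one interval: e^(−kτ) = e^(−0.1412 × 5.60) = 0.4536
R = 1 / (1 − 0.4536) = 1.830
Css,max = 31.6 × 1.830 ≈ 57.8 µg/L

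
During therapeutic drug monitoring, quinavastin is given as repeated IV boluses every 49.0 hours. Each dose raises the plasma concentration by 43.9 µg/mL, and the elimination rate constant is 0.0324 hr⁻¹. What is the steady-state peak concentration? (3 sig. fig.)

55.2 µg/mL

Fraction remaining after one interval: e^(−kτ) = e^(−0.03240 × 49.0) = 0.2044
R = 1 / (1 − 0.2044) = 1.257
Css,max = 43.9 × 1.257 ≈ 55.2 µg/mL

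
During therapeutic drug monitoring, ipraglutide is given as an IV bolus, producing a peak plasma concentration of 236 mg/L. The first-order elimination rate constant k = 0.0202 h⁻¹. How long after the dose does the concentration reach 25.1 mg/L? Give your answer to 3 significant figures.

C(t) = C₀ e^(−kt)  ⇒  t = ln(C₀/C) / k
t = ln(236/25.1) / 0.02020 = 2.241 / 0.02020 ≈ 111 hours

111 hours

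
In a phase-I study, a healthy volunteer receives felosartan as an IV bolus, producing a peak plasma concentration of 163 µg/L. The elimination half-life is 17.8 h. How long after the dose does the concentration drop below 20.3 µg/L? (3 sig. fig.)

k = ln 2 / 17.8 = 0.03894 h⁻¹
C(t) = C₀ e^(−kt)  ⇒  t = ln(C₀/C) / k
t = ln(163/20.3) / 0.03894 = 2.083 / 0.03894 ≈ 53.5 hours

53.5 hours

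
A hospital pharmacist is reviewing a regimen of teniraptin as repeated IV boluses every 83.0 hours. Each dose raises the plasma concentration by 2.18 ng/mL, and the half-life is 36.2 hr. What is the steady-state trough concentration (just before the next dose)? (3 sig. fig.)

k = ln 2 / 36.2 = 0.01915 hr⁻¹
Fraction remaining after one interval: e^(−kτ) = e^(−0.01915 × 83.0) = 0.2041
R = 1 / (1 − 0.2041) = 1.256
Css,max = 2.18 × 1.256 = 2.739 ng/mL
Css,min = Css,max × e^(−kτ) = 2.739 × 0.2041 ≈ 0.559 ng/mL

0.559 ng/mL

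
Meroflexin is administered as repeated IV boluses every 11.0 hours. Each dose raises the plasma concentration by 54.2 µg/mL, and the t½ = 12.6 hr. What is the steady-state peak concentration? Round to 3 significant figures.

119 µg/mL

k = ln 2 / 12.6 = 0.05501 hr⁻¹
Fraction remaining after one interval: e^(−kτ) = e^(−0.05501 × 11.0) = 0.5460
R = 1 / (1 − 0.5460) = 2.203
Css,max = 54.2 × 2.203 ≈ 119 µg/mL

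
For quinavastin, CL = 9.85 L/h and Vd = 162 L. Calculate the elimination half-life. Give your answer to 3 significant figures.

k = CL / V = 9.85 / 162 = 0.06080 h⁻¹
t½ = ln 2 / k = ln 2 / 0.06080 ≈ 11.4 hours

11.4 hours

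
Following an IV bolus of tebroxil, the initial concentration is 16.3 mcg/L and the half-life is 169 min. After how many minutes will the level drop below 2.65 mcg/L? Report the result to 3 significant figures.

k = ln 2 / 169 = 0.004101 min⁻¹
C(t) = C₀ e^(−kt)  ⇒  t = ln(C₀/C) / k
t = ln(16.3/2.65) / 0.004101 = 1.817 / 0.004101 ≈ 443 minutes

443 minutes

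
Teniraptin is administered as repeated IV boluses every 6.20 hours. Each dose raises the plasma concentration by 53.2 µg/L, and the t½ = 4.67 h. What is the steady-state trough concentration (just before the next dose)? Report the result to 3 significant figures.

k = ln 2 / 4.67 = 0.1484 h⁻¹
Fraction remaining after one interval: e^(−kτ) = e^(−0.1484 × 6.20) = 0.3984
R = 1 / (1 − 0.3984) = 1.662
Css,max = 53.2 × 1.662 = 88.43 µg/L
Css,min = Css,max × e^(−kτ) = 88.43 × 0.3984 ≈ 35.2 µg/L

35.2 µg/L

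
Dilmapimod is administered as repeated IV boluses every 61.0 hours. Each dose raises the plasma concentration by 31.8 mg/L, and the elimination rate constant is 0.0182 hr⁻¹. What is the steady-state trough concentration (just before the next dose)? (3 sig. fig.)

15.6 mg/L

Fraction remaining after one interval: e^(−kτ) = e^(−0.01820 × 61.0) = 0.3295
R = 1 / (1 − 0.3295) = 1.491
Css,max = 31.8 × 1.491 = 47.43 mg/L
Css,min = Css,max × e^(−kτ) = 47.43 × 0.3295 ≈ 15.6 mg/L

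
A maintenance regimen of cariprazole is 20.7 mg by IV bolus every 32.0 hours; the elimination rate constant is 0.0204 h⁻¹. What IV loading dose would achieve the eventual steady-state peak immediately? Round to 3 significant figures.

Accumulation ratio R = 1 / (1 − e^(−kτ)) = 1 / (1 − e^(−0.02040×32.0)) = 1 / (1 − 0.5206) = 2.086
Loading dose = maintenance dose × R = 20.7 × 2.086 ≈ 43.2 mg

43.2 mg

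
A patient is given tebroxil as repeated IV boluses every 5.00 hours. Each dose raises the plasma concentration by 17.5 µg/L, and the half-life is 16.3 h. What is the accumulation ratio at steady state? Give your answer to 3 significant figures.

k = ln 2 / 16.3 = 0.04252 h⁻¹
Fraction remaining after one interval: e^(−kτ) = e^(−0.04252 × 5.00) = 0.8085
R = 1 / (1 − 0.8085) = 1 / 0.1915 ≈ 5.22

5.22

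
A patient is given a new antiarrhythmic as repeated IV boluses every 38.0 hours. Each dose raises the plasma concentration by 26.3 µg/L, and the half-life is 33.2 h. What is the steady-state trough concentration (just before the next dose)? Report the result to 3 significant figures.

21.7 µg/L

k = ln 2 / 33.2 = 0.02088 h⁻¹
Fraction remaining after one interval: e^(−kτ) = e^(−0.02088 × 38.0) = 0.4523
R = 1 / (1 − 0.4523) = 1.826
Css,max = 26.3 × 1.826 = 48.02 µg/L
Css,min = Css,max × e^(−kτ) = 48.02 × 0.4523 ≈ 21.7 µg/L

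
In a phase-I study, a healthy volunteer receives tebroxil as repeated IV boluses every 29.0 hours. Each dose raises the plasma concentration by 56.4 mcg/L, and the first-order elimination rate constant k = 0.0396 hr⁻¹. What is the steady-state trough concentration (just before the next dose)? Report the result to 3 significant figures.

Fraction remaining after one interval: e^(−kτ) = e^(−0.03960 × 29.0) = 0.3171
R = 1 / (1 − 0.3171) = 1.464
Css,max = 56.4 × 1.464 = 82.59 mcg/L
Css,min = Css,max × e^(−kτ) = 82.59 × 0.3171 ≈ 26.2 mcg/L

26.2 mcg/L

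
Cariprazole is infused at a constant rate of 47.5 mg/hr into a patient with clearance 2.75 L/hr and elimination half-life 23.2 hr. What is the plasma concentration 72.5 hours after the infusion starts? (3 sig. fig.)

Css = rate / CL = 47.5 / 2.75 = 17.27 µg/mL
k = ln 2 / 23.2 = 0.02988 hr⁻¹
C(t) = Css (1 − e^(−kt)) = 17.27 × (1 − e^(−2.166)) = 17.27 × 0.8854 ≈ 15.3 µg/mL

15.3 µg/mL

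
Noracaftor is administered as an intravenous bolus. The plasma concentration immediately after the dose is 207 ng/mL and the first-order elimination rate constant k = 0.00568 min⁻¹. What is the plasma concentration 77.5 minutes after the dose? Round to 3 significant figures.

C(t) = C₀ e^(−kt) = 207 × e^(−0.005680 × 77.5) = 207 × e^(−0.4402) = 207 × 0.6439 ≈ 133 ng/mL

133 ng/mL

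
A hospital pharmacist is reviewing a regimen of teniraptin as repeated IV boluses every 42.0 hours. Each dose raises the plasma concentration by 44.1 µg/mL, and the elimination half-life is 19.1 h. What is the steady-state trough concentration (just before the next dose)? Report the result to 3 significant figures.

12.3 µg/mL

k = ln 2 / 19.1 = 0.03629 h⁻¹
Fraction remaining after one interval: e^(−kτ) = e^(−0.03629 × 42.0) = 0.2178
R = 1 / (1 − 0.2178) = 1.278
Css,max = 44.1 × 1.278 = 56.38 µg/mL
Css,min = Css,max × e^(−kτ) = 56.38 × 0.2178 ≈ 12.3 µg/mL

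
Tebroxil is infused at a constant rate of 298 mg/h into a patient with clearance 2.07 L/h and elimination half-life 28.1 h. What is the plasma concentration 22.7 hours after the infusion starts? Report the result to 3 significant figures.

Css = rate / CL = 298 / 2.07 = 144.0 mg/L
k = ln 2 / 28.1 = 0.02467 h⁻¹
C(t) = Css (1 − e^(−kt)) = 144.0 × (1 − e^(−0.5599)) = 144.0 × 0.4288 ≈ 61.7 mg/L

61.7 mg/L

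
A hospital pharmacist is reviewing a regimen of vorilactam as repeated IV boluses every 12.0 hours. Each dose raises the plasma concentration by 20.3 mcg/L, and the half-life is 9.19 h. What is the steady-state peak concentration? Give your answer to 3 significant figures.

k = ln 2 / 9.19 = 0.07542 h⁻¹
Fraction remaining after one interval: e^(−kτ) = e^(−0.07542 × 12.0) = 0.4045
R = 1 / (1 − 0.4045) = 1.679
Css,max = 20.3 × 1.679 ≈ 34.1 mcg/L

34.1 mcg/L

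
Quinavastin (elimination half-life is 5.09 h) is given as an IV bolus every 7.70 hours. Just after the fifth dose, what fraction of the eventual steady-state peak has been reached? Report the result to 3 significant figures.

k = ln 2 / 5.09 = 0.1362 h⁻¹
f_n = 1 − e^(−nkτ) = 1 − e^(−5 × 0.1362 × 7.70) = 1 − e^(−5.243) = 1 − 0.005285 ≈ 0.995

0.995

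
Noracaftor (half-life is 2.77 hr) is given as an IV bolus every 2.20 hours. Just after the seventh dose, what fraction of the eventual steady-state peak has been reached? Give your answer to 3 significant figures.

0.979

k = ln 2 / 2.77 = 0.2502 hr⁻¹
f_n = 1 − e^(−nkτ) = 1 − e^(−7 × 0.2502 × 2.20) = 1 − e^(−3.854) = 1 − 0.02120 ≈ 0.979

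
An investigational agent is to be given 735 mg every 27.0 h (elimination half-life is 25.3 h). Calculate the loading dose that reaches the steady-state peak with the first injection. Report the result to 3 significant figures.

k = ln 2 / 25.3 = 0.02740 h⁻¹
Accumulation ratio R = 1 / (1 − e^(−kτ)) = 1 / (1 − e^(−0.02740×27.0)) = 1 / (1 − 0.4772) = 1.913
Loading dose = maintenance dose × R = 735 × 1.913 ≈ 1410 mg

1410 mg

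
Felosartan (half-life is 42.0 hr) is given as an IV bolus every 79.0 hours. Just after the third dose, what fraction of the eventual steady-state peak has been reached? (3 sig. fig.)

0.980

k = ln 2 / 42.0 = 0.01650 hr⁻¹
f_n = 1 − e^(−nkτ) = 1 − e^(−3 × 0.01650 × 79.0) = 1 − e^(−3.911) = 1 − 0.02001 ≈ 0.980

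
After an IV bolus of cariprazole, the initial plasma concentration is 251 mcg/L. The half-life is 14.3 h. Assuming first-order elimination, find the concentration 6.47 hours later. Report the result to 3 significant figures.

183 mcg/L

k = ln 2 / 14.3 = 0.04847 h⁻¹
C(t) = C₀ e^(−kt) = 251 × e^(−0.04847 × 6.47) = 251 × e^(−0.3136) = 251 × 0.7308 ≈ 183 mcg/L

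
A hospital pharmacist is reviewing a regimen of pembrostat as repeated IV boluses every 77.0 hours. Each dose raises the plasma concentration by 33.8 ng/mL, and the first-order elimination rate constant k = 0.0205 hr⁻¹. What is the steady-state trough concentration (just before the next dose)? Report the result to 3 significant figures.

8.78 ng/mL

Fraction remaining after one interval: e^(−kτ) = e^(−0.02050 × 77.0) = 0.2063
R = 1 / (1 − 0.2063) = 1.260
Css,max = 33.8 × 1.260 = 42.58 ng/mL
Css,min = Css,max × e^(−kτ) = 42.58 × 0.2063 ≈ 8.78 ng/mL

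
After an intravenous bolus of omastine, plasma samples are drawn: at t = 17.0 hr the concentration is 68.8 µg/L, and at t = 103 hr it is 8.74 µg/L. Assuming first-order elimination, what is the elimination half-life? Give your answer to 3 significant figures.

k = ln(C₁/C₂) / (t₂ − t₁) = ln(68.8/8.74) / (103 − 17.0)
  = 2.063 / 86.00 = 0.02399 hr⁻¹
t½ = ln 2 / k = ln 2 / 0.02399 ≈ 28.9 hours

28.9 hours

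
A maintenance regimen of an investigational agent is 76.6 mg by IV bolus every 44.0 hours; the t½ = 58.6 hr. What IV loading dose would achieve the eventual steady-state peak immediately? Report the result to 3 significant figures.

189 mg

k = ln 2 / 58.6 = 0.01183 hr⁻¹
Accumulation ratio R = 1 / (1 − e^(−kτ)) = 1 / (1 − e^(−0.01183×44.0)) = 1 / (1 − 0.5943) = 2.465
Loading dose = maintenance dose × R = 76.6 × 2.465 ≈ 189 mg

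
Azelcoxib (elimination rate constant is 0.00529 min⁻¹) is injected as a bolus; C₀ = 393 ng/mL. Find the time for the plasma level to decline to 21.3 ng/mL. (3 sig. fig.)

551 minutes

C(t) = C₀ e^(−kt)  ⇒  t = ln(C₀/C) / k
t = ln(393/21.3) / 0.005290 = 2.915 / 0.005290 ≈ 551 minutes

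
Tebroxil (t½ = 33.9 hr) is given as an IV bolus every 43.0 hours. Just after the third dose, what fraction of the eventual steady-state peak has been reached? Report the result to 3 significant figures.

k = ln 2 / 33.9 = 0.02045 hr⁻¹
f_n = 1 − e^(−nkτ) = 1 − e^(−3 × 0.02045 × 43.0) = 1 − e^(−2.638) = 1 − 0.07153 ≈ 0.928

0.928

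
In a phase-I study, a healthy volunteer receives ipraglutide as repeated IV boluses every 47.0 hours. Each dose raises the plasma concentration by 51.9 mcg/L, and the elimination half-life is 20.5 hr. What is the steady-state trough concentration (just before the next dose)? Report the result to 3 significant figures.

k = ln 2 / 20.5 = 0.03381 hr⁻¹
Fraction remaining after one interval: e^(−kτ) = e^(−0.03381 × 47.0) = 0.2041
R = 1 / (1 − 0.2041) = 1.256
Css,max = 51.9 × 1.256 = 65.21 mcg/L
Css,min = Css,max × e^(−kτ) = 65.21 × 0.2041 ≈ 13.3 mcg/L

13.3 mcg/L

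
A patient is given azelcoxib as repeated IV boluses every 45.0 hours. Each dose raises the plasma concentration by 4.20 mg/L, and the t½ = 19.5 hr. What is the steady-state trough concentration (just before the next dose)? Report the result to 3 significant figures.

1.06 mg/L

k = ln 2 / 19.5 = 0.03555 hr⁻¹
Fraction remaining after one interval: e^(−kτ) = e^(−0.03555 × 45.0) = 0.2020
R = 1 / (1 − 0.2020) = 1.253
Css,max = 4.20 × 1.253 = 5.263 mg/L
Css,min = Css,max × e^(−kτ) = 5.263 × 0.2020 ≈ 1.06 mg/L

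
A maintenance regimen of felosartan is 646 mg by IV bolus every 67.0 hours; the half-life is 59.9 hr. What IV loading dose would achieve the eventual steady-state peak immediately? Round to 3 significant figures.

k = ln 2 / 59.9 = 0.01157 hr⁻¹
Accumulation ratio R = 1 / (1 − e^(−kτ)) = 1 / (1 − e^(−0.01157×67.0)) = 1 / (1 − 0.4606) = 1.854
Loading dose = maintenance dose × R = 646 × 1.854 ≈ 1200 mg

1200 mg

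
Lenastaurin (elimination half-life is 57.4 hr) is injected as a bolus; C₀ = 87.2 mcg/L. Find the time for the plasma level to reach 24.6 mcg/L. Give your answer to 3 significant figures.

k = ln 2 / 57.4 = 0.01208 hr⁻¹
C(t) = C₀ e^(−kt)  ⇒  t = ln(C₀/C) / k
t = ln(87.2/24.6) / 0.01208 = 1.265 / 0.01208 ≈ 105 hours

105 hours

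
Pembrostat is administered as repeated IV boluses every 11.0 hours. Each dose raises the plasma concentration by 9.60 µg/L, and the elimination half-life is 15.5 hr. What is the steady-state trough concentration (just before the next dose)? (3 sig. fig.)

15.1 µg/L

k = ln 2 / 15.5 = 0.04472 hr⁻¹
Fraction remaining after one interval: e^(−kτ) = e^(−0.04472 × 11.0) = 0.6115
R = 1 / (1 − 0.6115) = 2.574
Css,max = 9.60 × 2.574 = 24.71 µg/L
Css,min = Css,max × e^(−kτ) = 24.71 × 0.6115 ≈ 15.1 µg/L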